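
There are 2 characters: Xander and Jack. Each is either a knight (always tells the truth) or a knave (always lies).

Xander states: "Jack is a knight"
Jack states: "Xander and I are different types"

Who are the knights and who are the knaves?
Xander is a knave.
Jack is a knave.

Verification:
- Xander (knave) says "Jack is a knight" - this is FALSE (a lie) because Jack is a knave.
- Jack (knave) says "Xander and I are different types" - this is FALSE (a lie) because Jack is a knave and Xander is a knave.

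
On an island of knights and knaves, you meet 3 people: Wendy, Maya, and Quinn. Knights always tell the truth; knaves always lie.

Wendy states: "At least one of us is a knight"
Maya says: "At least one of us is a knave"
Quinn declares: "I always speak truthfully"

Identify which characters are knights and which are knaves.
Wendy is a knight.
Maya is a knight.
Quinn is a knave.

Verification:
- Wendy (knight) says "At least one of us is a knight" - this is TRUE because Wendy and Maya are knights.
- Maya (knight) says "At least one of us is a knave" - this is TRUE because Quinn is a knave.
- Quinn (knave) says "I always speak truthfully" - this is FALSE (a lie) because Quinn is a knave.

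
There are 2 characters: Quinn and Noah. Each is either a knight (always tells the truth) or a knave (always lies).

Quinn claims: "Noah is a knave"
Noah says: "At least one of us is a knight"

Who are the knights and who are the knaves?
Quinn is a knave.
Noah is a knight.

Verification:
- Quinn (knave) says "Noah is a knave" - this is FALSE (a lie) because Noah is a knight.
- Noah (knight) says "At least one of us is a knight" - this is TRUE because Noah is a knight.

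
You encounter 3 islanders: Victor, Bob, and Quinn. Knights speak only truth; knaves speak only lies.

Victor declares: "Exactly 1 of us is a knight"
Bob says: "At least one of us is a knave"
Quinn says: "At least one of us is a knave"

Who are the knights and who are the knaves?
Victor is a knave.
Bob is a knight.
Quinn is a knight.

Verification:
- Victor (knave) says "Exactly 1 of us is a knight" - this is FALSE (a lie) because there are 2 knights.
- Bob (knight) says "At least one of us is a knave" - this is TRUE because Victor is a knave.
- Quinn (knight) says "At least one of us is a knave" - this is TRUE because Victor is a knave.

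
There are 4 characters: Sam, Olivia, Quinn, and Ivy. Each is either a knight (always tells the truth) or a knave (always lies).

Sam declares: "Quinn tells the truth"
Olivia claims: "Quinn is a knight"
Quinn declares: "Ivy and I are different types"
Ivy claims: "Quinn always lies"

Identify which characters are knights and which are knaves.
Sam is a knight.
Olivia is a knight.
Quinn is a knight.
Ivy is a knave.

Verification:
- Sam (knight) says "Quinn tells the truth" - this is TRUE because Quinn is a knight.
- Olivia (knight) says "Quinn is a knight" - this is TRUE because Quinn is a knight.
- Quinn (knight) says "Ivy and I are different types" - this is TRUE because Quinn is a knight and Ivy is a knave.
- Ivy (knave) says "Quinn always lies" - this is FALSE (a lie) because Quinn is a knight.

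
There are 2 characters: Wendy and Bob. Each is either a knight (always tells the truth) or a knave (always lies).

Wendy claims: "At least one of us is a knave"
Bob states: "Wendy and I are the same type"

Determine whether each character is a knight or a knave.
Wendy is a knight.
Bob is a knave.

Verification:
- Wendy (knight) says "At least one of us is a knave" - this is TRUE because Bob is a knave.
- Bob (knave) says "Wendy and I are the same type" - this is FALSE (a lie) because Bob is a knave and Wendy is a knight.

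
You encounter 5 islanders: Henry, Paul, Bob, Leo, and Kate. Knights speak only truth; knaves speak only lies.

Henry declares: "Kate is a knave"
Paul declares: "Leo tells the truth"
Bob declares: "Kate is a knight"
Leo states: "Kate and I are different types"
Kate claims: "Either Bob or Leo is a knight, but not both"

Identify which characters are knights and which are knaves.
Henry is a knight.
Paul is a knave.
Bob is a knave.
Leo is a knave.
Kate is a knave.

Verification:
- Henry (knight) says "Kate is a knave" - this is TRUE because Kate is a knave.
- Paul (knave) says "Leo tells the truth" - this is FALSE (a lie) because Leo is a knave.
- Bob (knave) says "Kate is a knight" - this is FALSE (a lie) because Kate is a knave.
- Leo (knave) says "Kate and I are different types" - this is FALSE (a lie) because Leo is a knave and Kate is a knave.
- Kate (knave) says "Either Bob or Leo is a knight, but not both" - this is FALSE (a lie) because Bob is a knave and Leo is a knave.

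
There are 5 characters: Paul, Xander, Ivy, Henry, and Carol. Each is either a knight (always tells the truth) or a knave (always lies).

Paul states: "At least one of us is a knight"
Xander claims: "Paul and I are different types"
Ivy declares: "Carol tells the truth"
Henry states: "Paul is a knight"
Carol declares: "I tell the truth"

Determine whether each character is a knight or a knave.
Paul is a knave.
Xander is a knave.
Ivy is a knave.
Henry is a knave.
Carol is a knave.

Verification:
- Paul (knave) says "At least one of us is a knight" - this is FALSE (a lie) because no one is a knight.
- Xander (knave) says "Paul and I are different types" - this is FALSE (a lie) because Xander is a knave and Paul is a knave.
- Ivy (knave) says "Carol tells the truth" - this is FALSE (a lie) because Carol is a knave.
- Henry (knave) says "Paul is a knight" - this is FALSE (a lie) because Paul is a knave.
- Carol (knave) says "I tell the truth" - this is FALSE (a lie) because Carol is a knave.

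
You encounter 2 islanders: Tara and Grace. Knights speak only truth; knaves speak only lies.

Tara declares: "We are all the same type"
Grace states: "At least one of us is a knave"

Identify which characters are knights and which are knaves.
Tara is a knave.
Grace is a knight.

Verification:
- Tara (knave) says "We are all the same type" - this is FALSE (a lie) because Grace is a knight and Tara is a knave.
- Grace (knight) says "At least one of us is a knave" - this is TRUE because Tara is a knave.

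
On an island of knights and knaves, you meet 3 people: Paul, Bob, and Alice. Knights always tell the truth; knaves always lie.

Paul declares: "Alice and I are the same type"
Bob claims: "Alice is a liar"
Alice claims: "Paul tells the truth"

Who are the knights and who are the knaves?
Paul is a knight.
Bob is a knave.
Alice is a knight.

Verification:
- Paul (knight) says "Alice and I are the same type" - this is TRUE because Paul is a knight and Alice is a knight.
- Bob (knave) says "Alice is a liar" - this is FALSE (a lie) because Alice is a knight.
- Alice (knight) says "Paul tells the truth" - this is TRUE because Paul is a knight.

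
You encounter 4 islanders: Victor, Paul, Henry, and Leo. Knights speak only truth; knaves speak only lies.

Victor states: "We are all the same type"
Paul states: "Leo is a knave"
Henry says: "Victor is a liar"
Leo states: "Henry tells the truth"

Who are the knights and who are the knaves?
Victor is a knave.
Paul is a knave.
Henry is a knight.
Leo is a knight.

Verification:
- Victor (knave) says "We are all the same type" - this is FALSE (a lie) because Henry and Leo are knights and Victor and Paul are knaves.
- Paul (knave) says "Leo is a knave" - this is FALSE (a lie) because Leo is a knight.
- Henry (knight) says "Victor is a liar" - this is TRUE because Victor is a knave.
- Leo (knight) says "Henry tells the truth" - this is TRUE because Henry is a knight.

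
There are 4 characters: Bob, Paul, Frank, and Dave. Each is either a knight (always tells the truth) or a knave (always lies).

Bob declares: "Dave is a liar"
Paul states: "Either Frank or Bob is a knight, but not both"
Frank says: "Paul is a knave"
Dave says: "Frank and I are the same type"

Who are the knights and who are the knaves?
Bob is a knight.
Paul is a knave.
Frank is a knight.
Dave is a knave.

Verification:
- Bob (knight) says "Dave is a liar" - this is TRUE because Dave is a knave.
- Paul (knave) says "Either Frank or Bob is a knight, but not both" - this is FALSE (a lie) because Frank is a knight and Bob is a knight.
- Frank (knight) says "Paul is a knave" - this is TRUE because Paul is a knave.
- Dave (knave) says "Frank and I are the same type" - this is FALSE (a lie) because Dave is a knave and Frank is a knight.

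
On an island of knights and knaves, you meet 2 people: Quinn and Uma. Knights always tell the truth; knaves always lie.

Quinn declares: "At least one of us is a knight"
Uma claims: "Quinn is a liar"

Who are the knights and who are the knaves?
Quinn is a knight.
Uma is a knave.

Verification:
- Quinn (knight) says "At least one of us is a knight" - this is TRUE because Quinn is a knight.
- Uma (knave) says "Quinn is a liar" - this is FALSE (a lie) because Quinn is a knight.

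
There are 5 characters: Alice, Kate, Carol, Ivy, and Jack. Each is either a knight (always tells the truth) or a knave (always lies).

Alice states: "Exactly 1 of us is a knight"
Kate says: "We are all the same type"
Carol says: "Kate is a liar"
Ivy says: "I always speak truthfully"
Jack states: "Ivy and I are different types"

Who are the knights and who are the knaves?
Alice is a knave.
Kate is a knave.
Carol is a knight.
Ivy is a knave.
Jack is a knight.

Verification:
- Alice (knave) says "Exactly 1 of us is a knight" - this is FALSE (a lie) because there are 2 knights.
- Kate (knave) says "We are all the same type" - this is FALSE (a lie) because Carol and Jack are knights and Alice, Kate, and Ivy are knaves.
- Carol (knight) says "Kate is a liar" - this is TRUE because Kate is a knave.
- Ivy (knave) says "I always speak truthfully" - this is FALSE (a lie) because Ivy is a knave.
- Jack (knight) says "Ivy and I are different types" - this is TRUE because Jack is a knight and Ivy is a knave.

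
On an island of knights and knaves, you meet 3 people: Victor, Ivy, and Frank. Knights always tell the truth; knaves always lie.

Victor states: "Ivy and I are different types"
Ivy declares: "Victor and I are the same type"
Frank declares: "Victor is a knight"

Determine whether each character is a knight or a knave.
Victor is a knight.
Ivy is a knave.
Frank is a knight.

Verification:
- Victor (knight) says "Ivy and I are different types" - this is TRUE because Victor is a knight and Ivy is a knave.
- Ivy (knave) says "Victor and I are the same type" - this is FALSE (a lie) because Ivy is a knave and Victor is a knight.
- Frank (knight) says "Victor is a knight" - this is TRUE because Victor is a knight.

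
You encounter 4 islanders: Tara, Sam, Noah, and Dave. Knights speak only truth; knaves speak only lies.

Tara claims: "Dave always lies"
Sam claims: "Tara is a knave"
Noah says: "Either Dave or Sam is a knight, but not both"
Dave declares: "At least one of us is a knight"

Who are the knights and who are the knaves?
Tara is a knave.
Sam is a knight.
Noah is a knave.
Dave is a knight.

Verification:
- Tara (knave) says "Dave always lies" - this is FALSE (a lie) because Dave is a knight.
- Sam (knight) says "Tara is a knave" - this is TRUE because Tara is a knave.
- Noah (knave) says "Either Dave or Sam is a knight, but not both" - this is FALSE (a lie) because Dave is a knight and Sam is a knight.
- Dave (knight) says "At least one of us is a knight" - this is TRUE because Sam and Dave are knights.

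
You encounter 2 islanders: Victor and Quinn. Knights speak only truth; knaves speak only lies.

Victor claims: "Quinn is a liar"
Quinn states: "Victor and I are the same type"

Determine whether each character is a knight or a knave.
Victor is a knight.
Quinn is a knave.

Verification:
- Victor (knight) says "Quinn is a liar" - this is TRUE because Quinn is a knave.
- Quinn (knave) says "Victor and I are the same type" - this is FALSE (a lie) because Quinn is a knave and Victor is a knight.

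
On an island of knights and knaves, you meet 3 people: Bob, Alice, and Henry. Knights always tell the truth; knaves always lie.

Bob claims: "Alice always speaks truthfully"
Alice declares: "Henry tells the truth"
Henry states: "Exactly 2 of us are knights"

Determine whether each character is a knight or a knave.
Bob is a knave.
Alice is a knave.
Henry is a knave.

Verification:
- Bob (knave) says "Alice always speaks truthfully" - this is FALSE (a lie) because Alice is a knave.
- Alice (knave) says "Henry tells the truth" - this is FALSE (a lie) because Henry is a knave.
- Henry (knave) says "Exactly 2 of us are knights" - this is FALSE (a lie) because there are 0 knights.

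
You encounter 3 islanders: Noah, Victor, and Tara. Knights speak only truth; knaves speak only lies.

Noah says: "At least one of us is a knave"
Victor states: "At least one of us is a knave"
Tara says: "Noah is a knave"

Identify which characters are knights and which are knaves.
Noah is a knight.
Victor is a knight.
Tara is a knave.

Verification:
- Noah (knight) says "At least one of us is a knave" - this is TRUE because Tara is a knave.
- Victor (knight) says "At least one of us is a knave" - this is TRUE because Tara is a knave.
- Tara (knave) says "Noah is a knave" - this is FALSE (a lie) because Noah is a knight.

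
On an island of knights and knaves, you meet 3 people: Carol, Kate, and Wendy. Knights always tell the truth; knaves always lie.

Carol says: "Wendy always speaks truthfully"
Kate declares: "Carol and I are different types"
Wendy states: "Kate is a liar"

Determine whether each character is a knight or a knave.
Carol is a knave.
Kate is a knight.
Wendy is a knave.

Verification:
- Carol (knave) says "Wendy always speaks truthfully" - this is FALSE (a lie) because Wendy is a knave.
- Kate (knight) says "Carol and I are different types" - this is TRUE because Kate is a knight and Carol is a knave.
- Wendy (knave) says "Kate is a liar" - this is FALSE (a lie) because Kate is a knight.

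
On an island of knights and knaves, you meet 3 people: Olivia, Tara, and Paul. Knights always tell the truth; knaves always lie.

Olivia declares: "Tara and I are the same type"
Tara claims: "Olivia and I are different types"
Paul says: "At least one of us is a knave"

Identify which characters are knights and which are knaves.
Olivia is a knave.
Tara is a knight.
Paul is a knight.

Verification:
- Olivia (knave) says "Tara and I are the same type" - this is FALSE (a lie) because Olivia is a knave and Tara is a knight.
- Tara (knight) says "Olivia and I are different types" - this is TRUE because Tara is a knight and Olivia is a knave.
- Paul (knight) says "At least one of us is a knave" - this is TRUE because Olivia is a knave.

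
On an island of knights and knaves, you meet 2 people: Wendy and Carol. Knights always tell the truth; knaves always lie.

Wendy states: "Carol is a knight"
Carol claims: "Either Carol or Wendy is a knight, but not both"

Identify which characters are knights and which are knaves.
Wendy is a knave.
Carol is a knave.

Verification:
- Wendy (knave) says "Carol is a knight" - this is FALSE (a lie) because Carol is a knave.
- Carol (knave) says "Either Carol or Wendy is a knight, but not both" - this is FALSE (a lie) because Carol is a knave and Wendy is a knave.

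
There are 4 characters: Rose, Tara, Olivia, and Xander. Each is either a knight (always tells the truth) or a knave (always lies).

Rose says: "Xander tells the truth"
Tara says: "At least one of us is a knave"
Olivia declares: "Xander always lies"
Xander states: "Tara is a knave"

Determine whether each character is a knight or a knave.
Rose is a knave.
Tara is a knight.
Olivia is a knight.
Xander is a knave.

Verification:
- Rose (knave) says "Xander tells the truth" - this is FALSE (a lie) because Xander is a knave.
- Tara (knight) says "At least one of us is a knave" - this is TRUE because Rose and Xander are knaves.
- Olivia (knight) says "Xander always lies" - this is TRUE because Xander is a knave.
- Xander (knave) says "Tara is a knave" - this is FALSE (a lie) because Tara is a knight.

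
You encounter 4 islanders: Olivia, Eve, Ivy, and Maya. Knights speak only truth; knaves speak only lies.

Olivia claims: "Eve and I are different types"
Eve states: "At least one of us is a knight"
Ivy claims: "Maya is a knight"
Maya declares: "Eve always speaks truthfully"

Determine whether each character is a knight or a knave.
Olivia is a knave.
Eve is a knave.
Ivy is a knave.
Maya is a knave.

Verification:
- Olivia (knave) says "Eve and I are different types" - this is FALSE (a lie) because Olivia is a knave and Eve is a knave.
- Eve (knave) says "At least one of us is a knight" - this is FALSE (a lie) because no one is a knight.
- Ivy (knave) says "Maya is a knight" - this is FALSE (a lie) because Maya is a knave.
- Maya (knave) says "Eve always speaks truthfully" - this is FALSE (a lie) because Eve is a knave.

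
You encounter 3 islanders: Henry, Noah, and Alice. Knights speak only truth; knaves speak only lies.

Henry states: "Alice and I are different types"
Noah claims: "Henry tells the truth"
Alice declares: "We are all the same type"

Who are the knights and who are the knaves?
Henry is a knight.
Noah is a knight.
Alice is a knave.

Verification:
- Henry (knight) says "Alice and I are different types" - this is TRUE because Henry is a knight and Alice is a knave.
- Noah (knight) says "Henry tells the truth" - this is TRUE because Henry is a knight.
- Alice (knave) says "We are all the same type" - this is FALSE (a lie) because Henry and Noah are knights and Alice is a knave.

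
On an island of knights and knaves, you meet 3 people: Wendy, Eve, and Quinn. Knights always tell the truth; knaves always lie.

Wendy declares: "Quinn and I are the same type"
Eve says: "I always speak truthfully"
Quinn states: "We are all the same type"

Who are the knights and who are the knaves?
Wendy is a knight.
Eve is a knight.
Quinn is a knight.

Verification:
- Wendy (knight) says "Quinn and I are the same type" - this is TRUE because Wendy is a knight and Quinn is a knight.
- Eve (knight) says "I always speak truthfully" - this is TRUE because Eve is a knight.
- Quinn (knight) says "We are all the same type" - this is TRUE because Wendy, Eve, and Quinn are knights.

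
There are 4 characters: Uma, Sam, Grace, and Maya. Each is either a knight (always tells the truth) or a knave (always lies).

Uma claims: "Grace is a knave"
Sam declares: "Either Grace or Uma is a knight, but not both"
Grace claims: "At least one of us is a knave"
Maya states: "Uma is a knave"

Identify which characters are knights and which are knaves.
Uma is a knave.
Sam is a knight.
Grace is a knight.
Maya is a knight.

Verification:
- Uma (knave) says "Grace is a knave" - this is FALSE (a lie) because Grace is a knight.
- Sam (knight) says "Either Grace or Uma is a knight, but not both" - this is TRUE because Grace is a knight and Uma is a knave.
- Grace (knight) says "At least one of us is a knave" - this is TRUE because Uma is a knave.
- Maya (knight) says "Uma is a knave" - this is TRUE because Uma is a knave.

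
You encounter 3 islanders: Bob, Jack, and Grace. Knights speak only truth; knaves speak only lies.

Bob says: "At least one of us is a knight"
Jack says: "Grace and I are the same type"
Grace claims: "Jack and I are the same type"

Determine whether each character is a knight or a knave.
Bob is a knight.
Jack is a knight.
Grace is a knight.

Verification:
- Bob (knight) says "At least one of us is a knight" - this is TRUE because Bob, Jack, and Grace are knights.
- Jack (knight) says "Grace and I are the same type" - this is TRUE because Jack is a knight and Grace is a knight.
- Grace (knight) says "Jack and I are the same type" - this is TRUE because Grace is a knight and Jack is a knight.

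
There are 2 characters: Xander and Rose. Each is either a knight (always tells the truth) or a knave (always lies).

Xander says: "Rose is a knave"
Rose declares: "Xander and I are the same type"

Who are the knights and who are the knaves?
Xander is a knight.
Rose is a knave.

Verification:
- Xander (knight) says "Rose is a knave" - this is TRUE because Rose is a knave.
- Rose (knave) says "Xander and I are the same type" - this is FALSE (a lie) because Rose is a knave and Xander is a knight.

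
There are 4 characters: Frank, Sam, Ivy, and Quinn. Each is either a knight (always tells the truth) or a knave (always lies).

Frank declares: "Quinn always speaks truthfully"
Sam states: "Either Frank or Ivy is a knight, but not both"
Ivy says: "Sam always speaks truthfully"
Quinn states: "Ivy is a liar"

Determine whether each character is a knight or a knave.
Frank is a knave.
Sam is a knight.
Ivy is a knight.
Quinn is a knave.

Verification:
- Frank (knave) says "Quinn always speaks truthfully" - this is FALSE (a lie) because Quinn is a knave.
- Sam (knight) says "Either Frank or Ivy is a knight, but not both" - this is TRUE because Frank is a knave and Ivy is a knight.
- Ivy (knight) says "Sam always speaks truthfully" - this is TRUE because Sam is a knight.
- Quinn (knave) says "Ivy is a liar" - this is FALSE (a lie) because Ivy is a knight.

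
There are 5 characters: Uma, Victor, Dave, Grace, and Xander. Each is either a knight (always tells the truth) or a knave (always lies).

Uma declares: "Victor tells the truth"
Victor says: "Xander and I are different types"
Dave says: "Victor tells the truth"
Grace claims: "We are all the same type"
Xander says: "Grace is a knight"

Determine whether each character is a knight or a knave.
Uma is a knight.
Victor is a knight.
Dave is a knight.
Grace is a knave.
Xander is a knave.

Verification:
- Uma (knight) says "Victor tells the truth" - this is TRUE because Victor is a knight.
- Victor (knight) says "Xander and I are different types" - this is TRUE because Victor is a knight and Xander is a knave.
- Dave (knight) says "Victor tells the truth" - this is TRUE because Victor is a knight.
- Grace (knave) says "We are all the same type" - this is FALSE (a lie) because Uma, Victor, and Dave are knights and Grace and Xander are knaves.
- Xander (knave) says "Grace is a knight" - this is FALSE (a lie) because Grace is a knave.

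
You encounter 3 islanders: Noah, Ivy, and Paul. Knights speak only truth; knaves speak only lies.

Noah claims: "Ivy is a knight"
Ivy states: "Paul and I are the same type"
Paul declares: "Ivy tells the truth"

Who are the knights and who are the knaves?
Noah is a knight.
Ivy is a knight.
Paul is a knight.

Verification:
- Noah (knight) says "Ivy is a knight" - this is TRUE because Ivy is a knight.
- Ivy (knight) says "Paul and I are the same type" - this is TRUE because Ivy is a knight and Paul is a knight.
- Paul (knight) says "Ivy tells the truth" - this is TRUE because Ivy is a knight.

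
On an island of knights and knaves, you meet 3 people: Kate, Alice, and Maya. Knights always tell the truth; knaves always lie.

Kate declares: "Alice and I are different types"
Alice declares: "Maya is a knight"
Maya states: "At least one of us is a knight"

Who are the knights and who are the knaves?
Kate is a knave.
Alice is a knave.
Maya is a knave.

Verification:
- Kate (knave) says "Alice and I are different types" - this is FALSE (a lie) because Kate is a knave and Alice is a knave.
- Alice (knave) says "Maya is a knight" - this is FALSE (a lie) because Maya is a knave.
- Maya (knave) says "At least one of us is a knight" - this is FALSE (a lie) because no one is a knight.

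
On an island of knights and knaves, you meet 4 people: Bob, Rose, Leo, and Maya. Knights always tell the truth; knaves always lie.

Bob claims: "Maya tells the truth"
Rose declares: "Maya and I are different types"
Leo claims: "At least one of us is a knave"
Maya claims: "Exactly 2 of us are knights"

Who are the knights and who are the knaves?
Bob is a knave.
Rose is a knave.
Leo is a knight.
Maya is a knave.

Verification:
- Bob (knave) says "Maya tells the truth" - this is FALSE (a lie) because Maya is a knave.
- Rose (knave) says "Maya and I are different types" - this is FALSE (a lie) because Rose is a knave and Maya is a knave.
- Leo (knight) says "At least one of us is a knave" - this is TRUE because Bob, Rose, and Maya are knaves.
- Maya (knave) says "Exactly 2 of us are knights" - this is FALSE (a lie) because there are 1 knights.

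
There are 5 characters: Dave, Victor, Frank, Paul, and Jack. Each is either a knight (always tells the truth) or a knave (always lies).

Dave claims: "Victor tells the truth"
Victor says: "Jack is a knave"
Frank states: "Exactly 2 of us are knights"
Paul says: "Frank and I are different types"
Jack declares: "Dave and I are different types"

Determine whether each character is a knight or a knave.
Dave is a knave.
Victor is a knave.
Frank is a knave.
Paul is a knave.
Jack is a knight.

Verification:
- Dave (knave) says "Victor tells the truth" - this is FALSE (a lie) because Victor is a knave.
- Victor (knave) says "Jack is a knave" - this is FALSE (a lie) because Jack is a knight.
- Frank (knave) says "Exactly 2 of us are knights" - this is FALSE (a lie) because there are 1 knights.
- Paul (knave) says "Frank and I are different types" - this is FALSE (a lie) because Paul is a knave and Frank is a knave.
- Jack (knight) says "Dave and I are different types" - this is TRUE because Jack is a knight and Dave is a knave.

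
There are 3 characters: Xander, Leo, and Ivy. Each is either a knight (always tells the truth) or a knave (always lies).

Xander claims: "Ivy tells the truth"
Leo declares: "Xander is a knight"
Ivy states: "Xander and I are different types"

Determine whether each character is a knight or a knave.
Xander is a knave.
Leo is a knave.
Ivy is a knave.

Verification:
- Xander (knave) says "Ivy tells the truth" - this is FALSE (a lie) because Ivy is a knave.
- Leo (knave) says "Xander is a knight" - this is FALSE (a lie) because Xander is a knave.
- Ivy (knave) says "Xander and I are different types" - this is FALSE (a lie) because Ivy is a knave and Xander is a knave.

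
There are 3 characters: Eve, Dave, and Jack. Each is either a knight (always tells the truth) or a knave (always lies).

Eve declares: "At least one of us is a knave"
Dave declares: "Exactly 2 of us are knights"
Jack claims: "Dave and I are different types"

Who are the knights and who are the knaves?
Eve is a knight.
Dave is a knave.
Jack is a knave.

Verification:
- Eve (knight) says "At least one of us is a knave" - this is TRUE because Dave and Jack are knaves.
- Dave (knave) says "Exactly 2 of us are knights" - this is FALSE (a lie) because there are 1 knights.
- Jack (knave) says "Dave and I are different types" - this is FALSE (a lie) because Jack is a knave and Dave is a knave.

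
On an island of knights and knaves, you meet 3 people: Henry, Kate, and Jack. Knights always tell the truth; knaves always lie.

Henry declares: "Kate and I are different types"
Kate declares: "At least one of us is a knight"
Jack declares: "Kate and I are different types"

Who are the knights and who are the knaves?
Henry is a knave.
Kate is a knave.
Jack is a knave.

Verification:
- Henry (knave) says "Kate and I are different types" - this is FALSE (a lie) because Henry is a knave and Kate is a knave.
- Kate (knave) says "At least one of us is a knight" - this is FALSE (a lie) because no one is a knight.
- Jack (knave) says "Kate and I are different types" - this is FALSE (a lie) because Jack is a knave and Kate is a knave.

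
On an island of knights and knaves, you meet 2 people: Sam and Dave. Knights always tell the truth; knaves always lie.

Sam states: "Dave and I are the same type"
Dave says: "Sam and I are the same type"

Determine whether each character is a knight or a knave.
Sam is a knight.
Dave is a knight.

Verification:
- Sam (knight) says "Dave and I are the same type" - this is TRUE because Sam is a knight and Dave is a knight.
- Dave (knight) says "Sam and I are the same type" - this is TRUE because Dave is a knight and Sam is a knight.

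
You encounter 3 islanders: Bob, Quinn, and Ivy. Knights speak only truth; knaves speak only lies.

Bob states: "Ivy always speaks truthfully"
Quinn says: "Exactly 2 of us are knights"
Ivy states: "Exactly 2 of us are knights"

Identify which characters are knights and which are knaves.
Bob is a knave.
Quinn is a knave.
Ivy is a knave.

Verification:
- Bob (knave) says "Ivy always speaks truthfully" - this is FALSE (a lie) because Ivy is a knave.
- Quinn (knave) says "Exactly 2 of us are knights" - this is FALSE (a lie) because there are 0 knights.
- Ivy (knave) says "Exactly 2 of us are knights" - this is FALSE (a lie) because there are 0 knights.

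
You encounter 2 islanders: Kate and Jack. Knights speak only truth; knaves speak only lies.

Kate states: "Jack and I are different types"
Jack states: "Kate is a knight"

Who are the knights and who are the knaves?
Kate is a knave.
Jack is a knave.

Verification:
- Kate (knave) says "Jack and I are different types" - this is FALSE (a lie) because Kate is a knave and Jack is a knave.
- Jack (knave) says "Kate is a knight" - this is FALSE (a lie) because Kate is a knave.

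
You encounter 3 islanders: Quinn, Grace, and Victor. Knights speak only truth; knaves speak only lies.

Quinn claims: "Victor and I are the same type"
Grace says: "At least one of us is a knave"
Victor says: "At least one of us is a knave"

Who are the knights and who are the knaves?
Quinn is a knave.
Grace is a knight.
Victor is a knight.

Verification:
- Quinn (knave) says "Victor and I are the same type" - this is FALSE (a lie) because Quinn is a knave and Victor is a knight.
- Grace (knight) says "At least one of us is a knave" - this is TRUE because Quinn is a knave.
- Victor (knight) says "At least one of us is a knave" - this is TRUE because Quinn is a knave.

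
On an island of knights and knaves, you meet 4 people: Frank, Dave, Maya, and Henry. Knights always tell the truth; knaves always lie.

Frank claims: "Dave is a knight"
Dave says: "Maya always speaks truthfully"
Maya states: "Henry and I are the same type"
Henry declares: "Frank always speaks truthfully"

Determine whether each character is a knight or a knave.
Frank is a knight.
Dave is a knight.
Maya is a knight.
Henry is a knight.

Verification:
- Frank (knight) says "Dave is a knight" - this is TRUE because Dave is a knight.
- Dave (knight) says "Maya always speaks truthfully" - this is TRUE because Maya is a knight.
- Maya (knight) says "Henry and I are the same type" - this is TRUE because Maya is a knight and Henry is a knight.
- Henry (knight) says "Frank always speaks truthfully" - this is TRUE because Frank is a knight.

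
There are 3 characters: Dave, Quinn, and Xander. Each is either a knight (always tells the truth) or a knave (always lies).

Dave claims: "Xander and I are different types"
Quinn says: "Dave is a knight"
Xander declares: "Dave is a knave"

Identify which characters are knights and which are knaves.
Dave is a knight.
Quinn is a knight.
Xander is a knave.

Verification:
- Dave (knight) says "Xander and I are different types" - this is TRUE because Dave is a knight and Xander is a knave.
- Quinn (knight) says "Dave is a knight" - this is TRUE because Dave is a knight.
- Xander (knave) says "Dave is a knave" - this is FALSE (a lie) because Dave is a knight.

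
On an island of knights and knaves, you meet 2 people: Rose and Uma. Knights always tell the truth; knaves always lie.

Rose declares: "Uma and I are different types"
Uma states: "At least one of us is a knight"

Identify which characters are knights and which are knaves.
Rose is a knave.
Uma is a knave.

Verification:
- Rose (knave) says "Uma and I are different types" - this is FALSE (a lie) because Rose is a knave and Uma is a knave.
- Uma (knave) says "At least one of us is a knight" - this is FALSE (a lie) because no one is a knight.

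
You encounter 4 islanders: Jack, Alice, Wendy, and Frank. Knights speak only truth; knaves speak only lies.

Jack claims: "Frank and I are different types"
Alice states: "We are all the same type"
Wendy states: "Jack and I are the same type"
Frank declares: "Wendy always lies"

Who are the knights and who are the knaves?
Jack is a knight.
Alice is a knave.
Wendy is a knight.
Frank is a knave.

Verification:
- Jack (knight) says "Frank and I are different types" - this is TRUE because Jack is a knight and Frank is a knave.
- Alice (knave) says "We are all the same type" - this is FALSE (a lie) because Jack and Wendy are knights and Alice and Frank are knaves.
- Wendy (knight) says "Jack and I are the same type" - this is TRUE because Wendy is a knight and Jack is a knight.
- Frank (knave) says "Wendy always lies" - this is FALSE (a lie) because Wendy is a knight.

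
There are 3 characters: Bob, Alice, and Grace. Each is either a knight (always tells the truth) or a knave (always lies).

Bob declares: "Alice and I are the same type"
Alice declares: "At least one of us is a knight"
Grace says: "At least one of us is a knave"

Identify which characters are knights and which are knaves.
Bob is a knave.
Alice is a knight.
Grace is a knight.

Verification:
- Bob (knave) says "Alice and I are the same type" - this is FALSE (a lie) because Bob is a knave and Alice is a knight.
- Alice (knight) says "At least one of us is a knight" - this is TRUE because Alice and Grace are knights.
- Grace (knight) says "At least one of us is a knave" - this is TRUE because Bob is a knave.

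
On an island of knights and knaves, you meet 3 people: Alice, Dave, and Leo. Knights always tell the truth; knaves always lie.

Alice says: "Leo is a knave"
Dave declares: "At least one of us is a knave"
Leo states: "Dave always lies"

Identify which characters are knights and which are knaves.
Alice is a knight.
Dave is a knight.
Leo is a knave.

Verification:
- Alice (knight) says "Leo is a knave" - this is TRUE because Leo is a knave.
- Dave (knight) says "At least one of us is a knave" - this is TRUE because Leo is a knave.
- Leo (knave) says "Dave always lies" - this is FALSE (a lie) because Dave is a knight.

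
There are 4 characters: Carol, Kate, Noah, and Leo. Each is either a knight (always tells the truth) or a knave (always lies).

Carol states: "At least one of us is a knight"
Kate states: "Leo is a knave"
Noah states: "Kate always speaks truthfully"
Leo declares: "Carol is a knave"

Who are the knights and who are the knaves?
Carol is a knight.
Kate is a knight.
Noah is a knight.
Leo is a knave.

Verification:
- Carol (knight) says "At least one of us is a knight" - this is TRUE because Carol, Kate, and Noah are knights.
- Kate (knight) says "Leo is a knave" - this is TRUE because Leo is a knave.
- Noah (knight) says "Kate always speaks truthfully" - this is TRUE because Kate is a knight.
- Leo (knave) says "Carol is a knave" - this is FALSE (a lie) because Carol is a knight.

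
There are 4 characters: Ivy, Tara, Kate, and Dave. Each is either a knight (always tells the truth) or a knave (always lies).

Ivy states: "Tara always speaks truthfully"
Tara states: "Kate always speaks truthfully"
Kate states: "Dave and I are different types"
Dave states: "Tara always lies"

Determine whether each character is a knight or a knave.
Ivy is a knight.
Tara is a knight.
Kate is a knight.
Dave is a knave.

Verification:
- Ivy (knight) says "Tara always speaks truthfully" - this is TRUE because Tara is a knight.
- Tara (knight) says "Kate always speaks truthfully" - this is TRUE because Kate is a knight.
- Kate (knight) says "Dave and I are different types" - this is TRUE because Kate is a knight and Dave is a knave.
- Dave (knave) says "Tara always lies" - this is FALSE (a lie) because Tara is a knight.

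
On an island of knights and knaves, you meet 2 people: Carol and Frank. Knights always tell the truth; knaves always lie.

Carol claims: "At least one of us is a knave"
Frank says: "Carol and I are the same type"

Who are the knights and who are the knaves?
Carol is a knight.
Frank is a knave.

Verification:
- Carol (knight) says "At least one of us is a knave" - this is TRUE because Frank is a knave.
- Frank (knave) says "Carol and I are the same type" - this is FALSE (a lie) because Frank is a knave and Carol is a knight.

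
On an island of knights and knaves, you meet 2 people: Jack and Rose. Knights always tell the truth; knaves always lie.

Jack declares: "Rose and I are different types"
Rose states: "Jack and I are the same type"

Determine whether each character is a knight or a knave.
Jack is a knight.
Rose is a knave.

Verification:
- Jack (knight) says "Rose and I are different types" - this is TRUE because Jack is a knight and Rose is a knave.
- Rose (knave) says "Jack and I are the same type" - this is FALSE (a lie) because Rose is a knave and Jack is a knight.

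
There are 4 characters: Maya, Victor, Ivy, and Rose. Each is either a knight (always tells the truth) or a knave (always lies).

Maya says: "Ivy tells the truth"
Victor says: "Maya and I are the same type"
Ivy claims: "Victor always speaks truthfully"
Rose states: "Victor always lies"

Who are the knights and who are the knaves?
Maya is a knight.
Victor is a knight.
Ivy is a knight.
Rose is a knave.

Verification:
- Maya (knight) says "Ivy tells the truth" - this is TRUE because Ivy is a knight.
- Victor (knight) says "Maya and I are the same type" - this is TRUE because Victor is a knight and Maya is a knight.
- Ivy (knight) says "Victor always speaks truthfully" - this is TRUE because Victor is a knight.
- Rose (knave) says "Victor always lies" - this is FALSE (a lie) because Victor is a knight.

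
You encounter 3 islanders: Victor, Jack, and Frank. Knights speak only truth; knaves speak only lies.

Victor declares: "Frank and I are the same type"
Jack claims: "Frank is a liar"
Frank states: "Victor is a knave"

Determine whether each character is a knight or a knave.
Victor is a knave.
Jack is a knave.
Frank is a knight.

Verification:
- Victor (knave) says "Frank and I are the same type" - this is FALSE (a lie) because Victor is a knave and Frank is a knight.
- Jack (knave) says "Frank is a liar" - this is FALSE (a lie) because Frank is a knight.
- Frank (knight) says "Victor is a knave" - this is TRUE because Victor is a knave.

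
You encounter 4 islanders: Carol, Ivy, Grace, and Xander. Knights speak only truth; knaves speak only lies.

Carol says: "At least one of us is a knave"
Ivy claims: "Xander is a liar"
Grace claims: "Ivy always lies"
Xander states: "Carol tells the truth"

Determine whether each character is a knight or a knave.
Carol is a knight.
Ivy is a knave.
Grace is a knight.
Xander is a knight.

Verification:
- Carol (knight) says "At least one of us is a knave" - this is TRUE because Ivy is a knave.
- Ivy (knave) says "Xander is a liar" - this is FALSE (a lie) because Xander is a knight.
- Grace (knight) says "Ivy always lies" - this is TRUE because Ivy is a knave.
- Xander (knight) says "Carol tells the truth" - this is TRUE because Carol is a knight.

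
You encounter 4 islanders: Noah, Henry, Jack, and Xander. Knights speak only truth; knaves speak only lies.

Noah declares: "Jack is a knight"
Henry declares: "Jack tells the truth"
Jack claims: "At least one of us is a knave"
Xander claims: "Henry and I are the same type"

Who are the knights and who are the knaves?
Noah is a knight.
Henry is a knight.
Jack is a knight.
Xander is a knave.

Verification:
- Noah (knight) says "Jack is a knight" - this is TRUE because Jack is a knight.
- Henry (knight) says "Jack tells the truth" - this is TRUE because Jack is a knight.
- Jack (knight) says "At least one of us is a knave" - this is TRUE because Xander is a knave.
- Xander (knave) says "Henry and I are the same type" - this is FALSE (a lie) because Xander is a knave and Henry is a knight.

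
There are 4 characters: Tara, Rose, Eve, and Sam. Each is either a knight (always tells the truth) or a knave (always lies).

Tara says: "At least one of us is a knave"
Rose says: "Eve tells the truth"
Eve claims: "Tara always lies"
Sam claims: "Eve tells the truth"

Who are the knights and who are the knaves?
Tara is a knight.
Rose is a knave.
Eve is a knave.
Sam is a knave.

Verification:
- Tara (knight) says "At least one of us is a knave" - this is TRUE because Rose, Eve, and Sam are knaves.
- Rose (knave) says "Eve tells the truth" - this is FALSE (a lie) because Eve is a knave.
- Eve (knave) says "Tara always lies" - this is FALSE (a lie) because Tara is a knight.
- Sam (knave) says "Eve tells the truth" - this is FALSE (a lie) because Eve is a knave.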